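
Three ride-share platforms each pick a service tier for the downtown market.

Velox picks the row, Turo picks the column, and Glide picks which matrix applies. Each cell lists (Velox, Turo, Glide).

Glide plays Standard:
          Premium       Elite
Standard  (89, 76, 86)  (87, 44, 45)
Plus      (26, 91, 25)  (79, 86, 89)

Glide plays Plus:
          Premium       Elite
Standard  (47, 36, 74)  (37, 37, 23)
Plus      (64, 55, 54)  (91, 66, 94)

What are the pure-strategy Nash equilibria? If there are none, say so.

(Standard, Premium, Standard): Velox gets 89, best alternative 26; Turo gets 76, best alternative 44; Glide gets 86, best alternative 74. No profitable deviation — NE.
(Standard, Premium, Plus): Velox can switch to Plus (47 → 64). Not NE.
(Standard, Elite, Standard): Turo can switch to Premium (44 → 76). Not NE.
(Standard, Elite, Plus): Velox can switch to Plus (37 → 91). Not NE.
(Plus, Premium, Standard): Velox can switch to Standard (26 → 89). Not NE.
(Plus, Premium, Plus): Turo can switch to Elite (55 → 66). Not NE.
(Plus, Elite, Standard): Velox can switch to Standard (79 → 87). Not NE.
(Plus, Elite, Plus): Velox gets 91, best alternative 37; Turo gets 66, best alternative 55; Glide gets 94, best alternative 89. No profitable deviation — NE.

The pure Nash equilibria are (Standard, Premium, Standard) and (Plus, Elite, Plus).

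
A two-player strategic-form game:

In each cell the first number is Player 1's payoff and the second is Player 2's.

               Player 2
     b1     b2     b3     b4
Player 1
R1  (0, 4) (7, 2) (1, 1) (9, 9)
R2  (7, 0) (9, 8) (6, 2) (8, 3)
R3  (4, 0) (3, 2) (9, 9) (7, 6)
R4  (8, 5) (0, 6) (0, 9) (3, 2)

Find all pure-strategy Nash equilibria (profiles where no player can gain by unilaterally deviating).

The pure Nash equilibria are (R1, b4) and (R2, b2) and (R3, b3).

For each strategy profile, look for a profitable unilateral deviation.
(R1, b1): Player 1 can switch to R2 (0 → 7). Not NE.
(R1, b2): Player 1 can switch to R2 (7 → 9). Not NE.
(R1, b3): Player 1 can switch to R2 (1 → 6). Not NE.
(R1, b4): Player 1 gets 9, best alternative 8; Player 2 gets 9, best alternative 4. No profitable deviation — NE.
(R2, b1): Player 1 can switch to R4 (7 → 8). Not NE.
(R2, b2): Player 1 gets 9, best alternative 7; Player 2 gets 8, best alternative 3. No profitable deviation — NE.
(R2, b3): Player 1 can switch to R3 (6 → 9). Not NE.
(R2, b4): Player 1 can switch to R1 (8 → 9). Not NE.
(R3, b3): Player 1 gets 9, best alternative 6; Player 2 gets 9, best alternative 6. No profitable deviation — NE.
(The remaining 7 profiles each have a profitable deviation by the same check.)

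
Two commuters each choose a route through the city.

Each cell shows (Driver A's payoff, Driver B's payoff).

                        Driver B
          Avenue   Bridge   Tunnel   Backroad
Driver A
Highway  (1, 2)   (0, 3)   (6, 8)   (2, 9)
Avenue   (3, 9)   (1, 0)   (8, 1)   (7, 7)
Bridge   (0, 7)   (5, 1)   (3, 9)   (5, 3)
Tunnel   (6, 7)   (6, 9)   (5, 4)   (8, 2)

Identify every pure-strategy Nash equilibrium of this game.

Driver A against Avenue: payoffs 1, 3, 0, 6 → best response Tunnel.
Driver A against Bridge: payoffs 0, 1, 5, 6 → best response Tunnel.
Driver A against Tunnel: payoffs 6, 8, 3, 5 → best response Avenue.
Driver A against Backroad: payoffs 2, 7, 5, 8 → best response Tunnel.
Driver B against Highway: payoffs 2, 3, 8, 9 → best response Backroad.
Driver B against Avenue: payoffs 9, 0, 1, 7 → best response Avenue.
Driver B against Bridge: payoffs 7, 1, 9, 3 → best response Tunnel.
Driver B against Tunnel: payoffs 7, 9, 4, 2 → best response Bridge.
Mutual best responses: (Tunnel, Bridge).

The unique pure-strategy Nash equilibrium is (Tunnel, Bridge).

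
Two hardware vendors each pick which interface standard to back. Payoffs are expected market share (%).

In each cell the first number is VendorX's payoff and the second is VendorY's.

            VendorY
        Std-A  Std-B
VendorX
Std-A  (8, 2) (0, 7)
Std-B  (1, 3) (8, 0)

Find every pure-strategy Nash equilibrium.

For each player, find the best response to each opponent profile; mutual best responses are the pure NE.
VendorX against Std-A: payoffs 8, 1 → best response Std-A.
VendorX against Std-B: payoffs 0, 8 → best response Std-B.
VendorY against Std-A: payoffs 2, 7 → best response Std-B.
VendorY against Std-B: payoffs 3, 0 → best response Std-A.
No profile is a mutual best response for all players.

This game has no pure Nash equilibrium.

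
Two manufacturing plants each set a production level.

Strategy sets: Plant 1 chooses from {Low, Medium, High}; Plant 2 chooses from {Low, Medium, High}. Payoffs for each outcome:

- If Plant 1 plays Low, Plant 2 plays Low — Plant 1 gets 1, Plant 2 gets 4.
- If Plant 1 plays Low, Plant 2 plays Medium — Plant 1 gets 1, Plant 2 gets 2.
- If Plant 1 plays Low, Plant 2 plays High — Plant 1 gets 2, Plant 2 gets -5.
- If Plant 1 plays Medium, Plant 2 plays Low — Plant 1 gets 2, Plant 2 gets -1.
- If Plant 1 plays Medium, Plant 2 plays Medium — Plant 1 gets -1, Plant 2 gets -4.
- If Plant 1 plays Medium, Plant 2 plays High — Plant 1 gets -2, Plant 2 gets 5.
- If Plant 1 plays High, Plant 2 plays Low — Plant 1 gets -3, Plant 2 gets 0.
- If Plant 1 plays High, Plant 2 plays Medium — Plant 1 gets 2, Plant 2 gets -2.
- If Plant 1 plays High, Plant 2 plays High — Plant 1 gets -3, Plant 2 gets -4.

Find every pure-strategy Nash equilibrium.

There is no pure-strategy Nash equilibrium.

(Low, Low): Plant 1 can switch to Medium (1 → 2). Not NE.
(Low, Medium): Plant 1 can switch to High (1 → 2). Not NE.
(Low, High): Plant 2 can switch to Low (-5 → 4). Not NE.
(Medium, Low): Plant 2 can switch to High (-1 → 5). Not NE.
(Medium, Medium): Plant 1 can switch to Low (-1 → 1). Not NE.
(Medium, High): Plant 1 can switch to Low (-2 → 2). Not NE.
(High, Low): Plant 1 can switch to Low (-3 → 1). Not NE.
(High, Medium): Plant 2 can switch to Low (-2 → 0). Not NE.
(High, High): Plant 1 can switch to Low (-3 → 2). Not NE.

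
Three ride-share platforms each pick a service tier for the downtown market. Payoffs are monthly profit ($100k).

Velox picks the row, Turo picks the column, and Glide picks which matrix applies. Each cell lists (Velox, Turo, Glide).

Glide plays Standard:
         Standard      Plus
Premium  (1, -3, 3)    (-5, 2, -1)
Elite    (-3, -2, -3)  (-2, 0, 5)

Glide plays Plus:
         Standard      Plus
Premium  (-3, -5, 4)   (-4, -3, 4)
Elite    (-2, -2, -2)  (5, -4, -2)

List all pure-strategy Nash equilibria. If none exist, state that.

(Elite, Standard, Plus); (Elite, Plus, Standard)

(Premium, Standard, Standard): Turo can switch to Plus (-3 → 2). Not NE.
(Premium, Standard, Plus): Velox can switch to Elite (-3 → -2). Not NE.
(Premium, Plus, Standard): Velox can switch to Elite (-5 → -2). Not NE.
(Premium, Plus, Plus): Velox can switch to Elite (-4 → 5). Not NE.
(Elite, Standard, Standard): Velox can switch to Premium (-3 → 1). Not NE.
(Elite, Standard, Plus): Velox gets -2, best alternative -3; Turo gets -2, best alternative -4; Glide gets -2, best alternative -3. No profitable deviation — NE.
(Elite, Plus, Standard): Velox gets -2, best alternative -5; Turo gets 0, best alternative -2; Glide gets 5, best alternative -2. No profitable deviation — NE.
(Elite, Plus, Plus): Turo can switch to Standard (-4 → -2). Not NE.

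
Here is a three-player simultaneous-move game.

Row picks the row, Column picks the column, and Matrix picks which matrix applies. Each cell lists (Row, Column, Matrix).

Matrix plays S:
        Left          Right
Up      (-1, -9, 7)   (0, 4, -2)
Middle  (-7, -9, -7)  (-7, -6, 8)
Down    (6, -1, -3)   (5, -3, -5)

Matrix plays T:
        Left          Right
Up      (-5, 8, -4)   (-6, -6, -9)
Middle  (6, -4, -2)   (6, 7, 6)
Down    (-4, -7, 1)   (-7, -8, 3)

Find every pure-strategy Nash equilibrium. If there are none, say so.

No pure-strategy Nash equilibrium.

(Up, Left, S): Row can switch to Down (-1 → 6). Not NE.
(Up, Left, T): Row can switch to Middle (-5 → 6). Not NE.
(Up, Right, S): Row can switch to Down (0 → 5). Not NE.
(Up, Right, T): Row can switch to Middle (-6 → 6). Not NE.
(Middle, Left, S): Row can switch to Up (-7 → -1). Not NE.
(Middle, Left, T): Column can switch to Right (-4 → 7). Not NE.
(The remaining 6 profiles each have a profitable deviation by the same check.)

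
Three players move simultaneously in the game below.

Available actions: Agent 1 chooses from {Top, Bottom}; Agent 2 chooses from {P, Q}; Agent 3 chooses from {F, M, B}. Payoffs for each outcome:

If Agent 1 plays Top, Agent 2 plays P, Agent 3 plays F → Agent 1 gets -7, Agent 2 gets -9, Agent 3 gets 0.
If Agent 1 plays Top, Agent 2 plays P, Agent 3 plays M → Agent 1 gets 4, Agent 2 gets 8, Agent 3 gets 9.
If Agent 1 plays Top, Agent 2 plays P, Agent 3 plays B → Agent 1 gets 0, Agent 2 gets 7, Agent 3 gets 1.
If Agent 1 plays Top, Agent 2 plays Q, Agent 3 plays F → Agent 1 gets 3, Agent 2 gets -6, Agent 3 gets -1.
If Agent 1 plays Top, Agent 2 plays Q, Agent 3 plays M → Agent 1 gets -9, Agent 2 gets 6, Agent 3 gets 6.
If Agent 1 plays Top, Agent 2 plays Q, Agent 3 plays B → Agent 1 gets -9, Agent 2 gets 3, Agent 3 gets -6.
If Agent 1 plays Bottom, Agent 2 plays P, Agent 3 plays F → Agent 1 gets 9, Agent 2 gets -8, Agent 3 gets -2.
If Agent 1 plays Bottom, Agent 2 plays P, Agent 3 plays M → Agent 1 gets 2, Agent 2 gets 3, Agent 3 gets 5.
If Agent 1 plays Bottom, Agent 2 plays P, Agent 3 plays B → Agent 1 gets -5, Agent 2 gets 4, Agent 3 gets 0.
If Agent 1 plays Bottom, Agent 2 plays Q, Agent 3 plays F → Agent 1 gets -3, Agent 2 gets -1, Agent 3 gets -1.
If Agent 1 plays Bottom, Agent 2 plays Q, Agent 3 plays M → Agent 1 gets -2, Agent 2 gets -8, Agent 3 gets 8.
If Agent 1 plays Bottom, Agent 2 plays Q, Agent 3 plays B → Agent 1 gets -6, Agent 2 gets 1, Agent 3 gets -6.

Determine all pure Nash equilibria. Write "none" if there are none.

(Top, P, M)

Agent 1 against (P, F): payoffs -7, 9 → best response Bottom.
Agent 1 against (P, M): payoffs 4, 2 → best response Top.
Agent 1 against (P, B): payoffs 0, -5 → best response Top.
Agent 1 against (Q, F): payoffs 3, -3 → best response Top.
Agent 1 against (Q, M): payoffs -9, -2 → best response Bottom.
Agent 1 against (Q, B): payoffs -9, -6 → best response Bottom.
Agent 2 against (Top, F): payoffs -9, -6 → best response Q.
Agent 2 against (Top, M): payoffs 8, 6 → best response P.
Agent 2 against (Top, B): payoffs 7, 3 → best response P.
Agent 2 against (Bottom, F): payoffs -8, -1 → best response Q.
Agent 2 against (Bottom, M): payoffs 3, -8 → best response P.
Agent 2 against (Bottom, B): payoffs 4, 1 → best response P.
Agent 3 against (Top, P): payoffs 0, 9, 1 → best response M.
Agent 3 against (Top, Q): payoffs -1, 6, -6 → best response M.
Agent 3 against (Bottom, P): payoffs -2, 5, 0 → best response M.
Agent 3 against (Bottom, Q): payoffs -1, 8, -6 → best response M.
Mutual best responses: (Top, P, M).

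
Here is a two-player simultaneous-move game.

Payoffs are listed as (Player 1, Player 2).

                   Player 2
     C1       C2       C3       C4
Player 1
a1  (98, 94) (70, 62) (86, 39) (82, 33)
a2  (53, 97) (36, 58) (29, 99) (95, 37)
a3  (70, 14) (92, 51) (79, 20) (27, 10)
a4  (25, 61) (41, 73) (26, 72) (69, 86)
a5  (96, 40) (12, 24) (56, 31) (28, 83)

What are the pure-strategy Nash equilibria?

(a1, C1): Player 1 gets 98, best alternative 96; Player 2 gets 94, best alternative 62. No profitable deviation — NE.
(a1, C2): Player 1 can switch to a3 (70 → 92). Not NE.
(a1, C3): Player 2 can switch to C1 (39 → 94). Not NE.
(a1, C4): Player 1 can switch to a2 (82 → 95). Not NE.
(a2, C1): Player 1 can switch to a1 (53 → 98). Not NE.
(a2, C2): Player 1 can switch to a1 (36 → 70). Not NE.
(a2, C3): Player 1 can switch to a1 (29 → 86). Not NE.
(a3, C2): Player 1 gets 92, best alternative 70; Player 2 gets 51, best alternative 20. No profitable deviation — NE.
(The remaining 12 profiles each have a profitable deviation by the same check.)

The pure Nash equilibria are (a1, C1) and (a3, C2).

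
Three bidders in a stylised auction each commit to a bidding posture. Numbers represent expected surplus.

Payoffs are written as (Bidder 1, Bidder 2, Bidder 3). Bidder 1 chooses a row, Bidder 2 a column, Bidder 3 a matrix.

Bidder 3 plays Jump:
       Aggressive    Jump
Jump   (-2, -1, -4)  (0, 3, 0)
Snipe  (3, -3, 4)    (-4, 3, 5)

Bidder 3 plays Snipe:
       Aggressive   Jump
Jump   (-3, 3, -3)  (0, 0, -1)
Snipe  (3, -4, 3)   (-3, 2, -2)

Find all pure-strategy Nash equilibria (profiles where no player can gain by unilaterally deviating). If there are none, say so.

Mark each player's best response to every combination of opponents' strategies; a profile where every player is best-responding is a pure Nash equilibrium.
Bidder 1 against (Aggressive, Jump): payoffs -2, 3 → best response Snipe.
Bidder 1 against (Aggressive, Snipe): payoffs -3, 3 → best response Snipe.
Bidder 1 against (Jump, Jump): payoffs 0, -4 → best response Jump.
Bidder 1 against (Jump, Snipe): payoffs 0, -3 → best response Jump.
Bidder 2 against (Jump, Jump): payoffs -1, 3 → best response Jump.
Bidder 2 against (Jump, Snipe): payoffs 3, 0 → best response Aggressive.
Bidder 2 against (Snipe, Jump): payoffs -3, 3 → best response Jump.
Bidder 2 against (Snipe, Snipe): payoffs -4, 2 → best response Jump.
Bidder 3 against (Jump, Aggressive): payoffs -4, -3 → best response Snipe.
Bidder 3 against (Jump, Jump): payoffs 0, -1 → best response Jump.
Bidder 3 against (Snipe, Aggressive): payoffs 4, 3 → best response Jump.
Bidder 3 against (Snipe, Jump): payoffs 5, -2 → best response Jump.
Mutual best responses: (Jump, Jump, Jump).

The unique pure-strategy Nash equilibrium is (Jump, Jump, Jump).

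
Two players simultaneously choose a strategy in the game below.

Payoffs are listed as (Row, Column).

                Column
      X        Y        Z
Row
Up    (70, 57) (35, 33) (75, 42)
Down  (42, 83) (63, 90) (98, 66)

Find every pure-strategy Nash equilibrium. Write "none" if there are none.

Row against X: payoffs 70, 42 → best response Up.
Row against Y: payoffs 35, 63 → best response Down.
Row against Z: payoffs 75, 98 → best response Down.
Column against Up: payoffs 57, 33, 42 → best response X.
Column against Down: payoffs 83, 90, 66 → best response Y.
Mutual best responses: (Up, X); (Down, Y).

The pure Nash equilibria are (Up, X), (Down, Y).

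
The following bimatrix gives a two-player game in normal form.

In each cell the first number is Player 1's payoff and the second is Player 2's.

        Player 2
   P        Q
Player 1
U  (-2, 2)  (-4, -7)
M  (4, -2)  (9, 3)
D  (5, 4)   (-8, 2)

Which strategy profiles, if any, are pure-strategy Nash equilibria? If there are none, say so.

Check each profile: it is a Nash equilibrium iff no player can strictly gain by switching unilaterally.
(U, P): Player 1 can switch to M (-2 → 4). Not NE.
(U, Q): Player 1 can switch to M (-4 → 9). Not NE.
(M, P): Player 1 can switch to D (4 → 5). Not NE.
(M, Q): Player 1 gets 9, best alternative -4; Player 2 gets 3, best alternative -2. No profitable deviation — NE.
(D, P): Player 1 gets 5, best alternative 4; Player 2 gets 4, best alternative 2. No profitable deviation — NE.
(D, Q): Player 1 can switch to U (-8 → -4). Not NE.

Pure-strategy Nash equilibria: (M, Q); (D, P)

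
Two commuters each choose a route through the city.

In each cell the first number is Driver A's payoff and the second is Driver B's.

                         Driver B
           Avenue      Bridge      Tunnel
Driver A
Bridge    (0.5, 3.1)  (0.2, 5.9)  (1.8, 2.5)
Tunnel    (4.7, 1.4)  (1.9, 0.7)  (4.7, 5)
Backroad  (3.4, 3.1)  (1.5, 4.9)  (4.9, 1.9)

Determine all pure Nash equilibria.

For each strategy profile, look for a profitable unilateral deviation.
(Bridge, Avenue): Driver A can switch to Tunnel (0.5 → 4.7). Not NE.
(Bridge, Bridge): Driver A can switch to Tunnel (0.2 → 1.9). Not NE.
(Bridge, Tunnel): Driver A can switch to Tunnel (1.8 → 4.7). Not NE.
(Tunnel, Avenue): Driver B can switch to Tunnel (1.4 → 5). Not NE.
(Tunnel, Bridge): Driver B can switch to Avenue (0.7 → 1.4). Not NE.
(Tunnel, Tunnel): Driver A can switch to Backroad (4.7 → 4.9). Not NE.
(Backroad, Avenue): Driver A can switch to Tunnel (3.4 → 4.7). Not NE.
(Backroad, Bridge): Driver A can switch to Tunnel (1.5 → 1.9). Not NE.
(Backroad, Tunnel): Driver B can switch to Avenue (1.9 → 3.1). Not NE.

No pure-strategy Nash equilibrium.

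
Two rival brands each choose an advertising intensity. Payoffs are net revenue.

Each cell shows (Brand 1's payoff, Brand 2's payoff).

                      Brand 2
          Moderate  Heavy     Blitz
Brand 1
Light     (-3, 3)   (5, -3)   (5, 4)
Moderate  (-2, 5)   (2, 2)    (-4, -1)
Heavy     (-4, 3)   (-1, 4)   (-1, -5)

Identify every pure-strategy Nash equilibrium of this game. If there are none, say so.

Brand 1 against Moderate: payoffs -3, -2, -4 → best response Moderate.
Brand 1 against Heavy: payoffs 5, 2, -1 → best response Light.
Brand 1 against Blitz: payoffs 5, -4, -1 → best response Light.
Brand 2 against Light: payoffs 3, -3, 4 → best response Blitz.
Brand 2 against Moderate: payoffs 5, 2, -1 → best response Moderate.
Brand 2 against Heavy: payoffs 3, 4, -5 → best response Heavy.
Mutual best responses: (Light, Blitz); (Moderate, Moderate).

The pure Nash equilibria are (Light, Blitz) and (Moderate, Moderate).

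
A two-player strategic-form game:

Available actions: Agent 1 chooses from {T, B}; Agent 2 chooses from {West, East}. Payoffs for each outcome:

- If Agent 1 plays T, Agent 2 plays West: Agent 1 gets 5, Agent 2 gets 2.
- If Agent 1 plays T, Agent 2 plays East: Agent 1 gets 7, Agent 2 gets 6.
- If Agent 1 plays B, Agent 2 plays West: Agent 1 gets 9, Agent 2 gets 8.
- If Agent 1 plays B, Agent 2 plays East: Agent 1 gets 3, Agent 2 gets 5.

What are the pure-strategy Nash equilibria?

The pure Nash equilibria are (T, East); (B, West).

(T, West): Agent 1 can switch to B (5 → 9). Not NE.
(T, East): Agent 1 gets 7, best alternative 3; Agent 2 gets 6, best alternative 2. No profitable deviation — NE.
(B, West): Agent 1 gets 9, best alternative 5; Agent 2 gets 8, best alternative 5. No profitable deviation — NE.
(B, East): Agent 1 can switch to T (3 → 7). Not NE.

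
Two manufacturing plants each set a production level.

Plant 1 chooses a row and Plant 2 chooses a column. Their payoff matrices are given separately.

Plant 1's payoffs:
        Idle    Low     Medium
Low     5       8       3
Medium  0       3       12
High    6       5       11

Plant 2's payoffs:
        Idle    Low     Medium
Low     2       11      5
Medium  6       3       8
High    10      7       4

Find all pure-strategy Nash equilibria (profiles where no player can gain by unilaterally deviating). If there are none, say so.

Plant 1 against Idle: payoffs 5, 0, 6 → best response High.
Plant 1 against Low: payoffs 8, 3, 5 → best response Low.
Plant 1 against Medium: payoffs 3, 12, 11 → best response Medium.
Plant 2 against Low: payoffs 2, 11, 5 → best response Low.
Plant 2 against Medium: payoffs 6, 3, 8 → best response Medium.
Plant 2 against High: payoffs 10, 7, 4 → best response Idle.
Mutual best responses: (Low, Low); (Medium, Medium); (High, Idle).

(Low, Low) and (Medium, Medium) and (High, Idle)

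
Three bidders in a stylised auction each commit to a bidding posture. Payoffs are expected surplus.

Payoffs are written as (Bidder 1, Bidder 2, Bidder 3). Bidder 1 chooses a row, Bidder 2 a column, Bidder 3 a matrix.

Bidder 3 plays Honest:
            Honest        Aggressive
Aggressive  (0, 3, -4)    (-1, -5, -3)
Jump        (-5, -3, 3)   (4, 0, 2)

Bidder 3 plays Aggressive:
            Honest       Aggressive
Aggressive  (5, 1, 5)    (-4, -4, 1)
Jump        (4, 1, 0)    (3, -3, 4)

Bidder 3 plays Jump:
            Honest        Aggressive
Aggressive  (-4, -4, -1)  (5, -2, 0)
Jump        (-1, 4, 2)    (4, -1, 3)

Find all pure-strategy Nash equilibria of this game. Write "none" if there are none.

(Aggressive, Honest, Aggressive)

(Aggressive, Honest, Honest): Bidder 3 can switch to Aggressive (-4 → 5). Not NE.
(Aggressive, Honest, Aggressive): Bidder 1 gets 5, best alternative 4; Bidder 2 gets 1, best alternative -4; Bidder 3 gets 5, best alternative -1. No profitable deviation — NE.
(Aggressive, Honest, Jump): Bidder 1 can switch to Jump (-4 → -1). Not NE.
(Aggressive, Aggressive, Honest): Bidder 1 can switch to Jump (-1 → 4). Not NE.
(Aggressive, Aggressive, Aggressive): Bidder 1 can switch to Jump (-4 → 3). Not NE.
(Aggressive, Aggressive, Jump): Bidder 3 can switch to Aggressive (0 → 1). Not NE.
(Jump, Honest, Honest): Bidder 1 can switch to Aggressive (-5 → 0). Not NE.
(Jump, Honest, Aggressive): Bidder 1 can switch to Aggressive (4 → 5). Not NE.
(Jump, Honest, Jump): Bidder 3 can switch to Honest (2 → 3). Not NE.
(The remaining 3 profiles each have a profitable deviation by the same check.)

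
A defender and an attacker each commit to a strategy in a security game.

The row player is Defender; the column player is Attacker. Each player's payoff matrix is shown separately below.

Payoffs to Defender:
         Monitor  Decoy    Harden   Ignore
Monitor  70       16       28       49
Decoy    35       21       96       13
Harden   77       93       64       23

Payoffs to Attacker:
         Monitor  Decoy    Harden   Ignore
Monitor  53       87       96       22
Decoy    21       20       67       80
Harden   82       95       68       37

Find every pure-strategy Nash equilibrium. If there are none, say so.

Pure NE: (Harden, Decoy)

Defender against Monitor: payoffs 70, 35, 77 → best response Harden.
Defender against Decoy: payoffs 16, 21, 93 → best response Harden.
Defender against Harden: payoffs 28, 96, 64 → best response Decoy.
Defender against Ignore: payoffs 49, 13, 23 → best response Monitor.
Attacker against Monitor: payoffs 53, 87, 96, 22 → best response Harden.
Attacker against Decoy: payoffs 21, 20, 67, 80 → best response Ignore.
Attacker against Harden: payoffs 82, 95, 68, 37 → best response Decoy.
Mutual best responses: (Harden, Decoy).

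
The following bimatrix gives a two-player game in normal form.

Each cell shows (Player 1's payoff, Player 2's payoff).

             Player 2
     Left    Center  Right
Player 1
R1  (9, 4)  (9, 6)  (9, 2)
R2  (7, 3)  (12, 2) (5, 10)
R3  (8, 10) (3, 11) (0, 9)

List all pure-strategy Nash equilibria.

This game has no pure Nash equilibrium.

Player 1 against Left: payoffs 9, 7, 8 → best response R1.
Player 1 against Center: payoffs 9, 12, 3 → best response R2.
Player 1 against Right: payoffs 9, 5, 0 → best response R1.
Player 2 against R1: payoffs 4, 6, 2 → best response Center.
Player 2 against R2: payoffs 3, 2, 10 → best response Right.
Player 2 against R3: payoffs 10, 11, 9 → best response Center.
No profile is a mutual best response for all players.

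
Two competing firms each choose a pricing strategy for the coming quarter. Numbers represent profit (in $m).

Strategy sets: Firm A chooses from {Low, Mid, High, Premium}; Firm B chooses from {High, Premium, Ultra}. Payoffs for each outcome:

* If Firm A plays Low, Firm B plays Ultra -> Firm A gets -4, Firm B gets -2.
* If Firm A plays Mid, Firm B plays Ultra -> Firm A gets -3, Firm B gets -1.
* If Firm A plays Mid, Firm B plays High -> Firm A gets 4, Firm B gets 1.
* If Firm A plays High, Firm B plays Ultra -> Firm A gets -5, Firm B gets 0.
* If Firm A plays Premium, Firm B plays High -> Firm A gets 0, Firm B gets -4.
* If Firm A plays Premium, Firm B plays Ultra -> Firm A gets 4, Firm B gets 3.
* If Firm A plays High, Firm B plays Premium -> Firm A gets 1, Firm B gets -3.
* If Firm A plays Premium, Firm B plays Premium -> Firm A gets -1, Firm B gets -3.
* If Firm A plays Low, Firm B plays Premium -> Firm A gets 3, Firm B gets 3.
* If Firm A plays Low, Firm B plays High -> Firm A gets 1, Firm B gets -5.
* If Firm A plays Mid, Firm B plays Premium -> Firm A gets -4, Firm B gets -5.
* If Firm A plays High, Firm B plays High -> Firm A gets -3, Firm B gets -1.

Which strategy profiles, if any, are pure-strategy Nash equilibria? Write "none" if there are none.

(Low, Premium), (Mid, High), (Premium, Ultra)

For each player, find the best response to each opponent profile; mutual best responses are the pure NE.
Firm A against High: payoffs 1, 4, -3, 0 → best response Mid.
Firm A against Premium: payoffs 3, -4, 1, -1 → best response Low.
Firm A against Ultra: payoffs -4, -3, -5, 4 → best response Premium.
Firm B against Low: payoffs -5, 3, -2 → best response Premium.
Firm B against Mid: payoffs 1, -5, -1 → best response High.
Firm B against High: payoffs -1, -3, 0 → best response Ultra.
Firm B against Premium: payoffs -4, -3, 3 → best response Ultra.
Mutual best responses: (Low, Premium); (Mid, High); (Premium, Ultra).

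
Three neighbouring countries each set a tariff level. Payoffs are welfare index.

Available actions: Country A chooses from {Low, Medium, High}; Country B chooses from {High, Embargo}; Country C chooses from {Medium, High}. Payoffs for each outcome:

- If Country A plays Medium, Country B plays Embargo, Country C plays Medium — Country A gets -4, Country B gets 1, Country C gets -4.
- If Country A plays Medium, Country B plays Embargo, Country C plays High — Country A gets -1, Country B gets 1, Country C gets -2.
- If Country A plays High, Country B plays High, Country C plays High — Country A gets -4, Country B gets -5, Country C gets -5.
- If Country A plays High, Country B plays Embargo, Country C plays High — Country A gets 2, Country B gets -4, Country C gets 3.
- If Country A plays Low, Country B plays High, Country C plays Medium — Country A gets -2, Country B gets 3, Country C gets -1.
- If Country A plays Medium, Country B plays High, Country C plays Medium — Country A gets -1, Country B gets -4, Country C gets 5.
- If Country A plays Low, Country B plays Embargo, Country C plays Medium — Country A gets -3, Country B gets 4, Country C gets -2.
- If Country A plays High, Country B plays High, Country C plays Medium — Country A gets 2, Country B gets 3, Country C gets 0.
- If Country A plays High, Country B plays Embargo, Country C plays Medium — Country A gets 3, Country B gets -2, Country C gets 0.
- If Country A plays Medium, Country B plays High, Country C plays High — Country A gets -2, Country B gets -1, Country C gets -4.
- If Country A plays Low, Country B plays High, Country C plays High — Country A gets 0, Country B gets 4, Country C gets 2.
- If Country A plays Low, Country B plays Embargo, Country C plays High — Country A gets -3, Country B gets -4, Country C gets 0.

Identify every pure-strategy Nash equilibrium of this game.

(Low, High, Medium): Country A can switch to Medium (-2 → -1). Not NE.
(Low, High, High): Country A gets 0, best alternative -2; Country B gets 4, best alternative -4; Country C gets 2, best alternative -1. No profitable deviation — NE.
(Low, Embargo, Medium): Country A can switch to High (-3 → 3). Not NE.
(Low, Embargo, High): Country A can switch to Medium (-3 → -1). Not NE.
(Medium, High, Medium): Country A can switch to High (-1 → 2). Not NE.
(Medium, High, High): Country A can switch to Low (-2 → 0). Not NE.
(Medium, Embargo, Medium): Country A can switch to Low (-4 → -3). Not NE.
(Medium, Embargo, High): Country A can switch to High (-1 → 2). Not NE.
(High, High, Medium): Country A gets 2, best alternative -1; Country B gets 3, best alternative -2; Country C gets 0, best alternative -5. No profitable deviation — NE.
(High, High, High): Country A can switch to Low (-4 → 0). Not NE.
(High, Embargo, High): Country A gets 2, best alternative -1; Country B gets -4, best alternative -5; Country C gets 3, best alternative 0. No profitable deviation — NE.
(The remaining 1 profile has a profitable deviation by the same check.)

Pure-strategy Nash equilibria: (Low, High, High); (High, High, Medium); (High, Embargo, High)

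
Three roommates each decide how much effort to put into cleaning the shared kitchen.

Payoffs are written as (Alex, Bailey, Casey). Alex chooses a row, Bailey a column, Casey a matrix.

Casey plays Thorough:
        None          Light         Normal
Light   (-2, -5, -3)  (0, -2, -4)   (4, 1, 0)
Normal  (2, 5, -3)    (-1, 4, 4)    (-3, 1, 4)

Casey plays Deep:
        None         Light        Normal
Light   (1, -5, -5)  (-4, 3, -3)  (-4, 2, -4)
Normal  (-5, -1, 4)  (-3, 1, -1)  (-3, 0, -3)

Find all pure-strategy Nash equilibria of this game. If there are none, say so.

For each player, find the best response to each opponent profile; mutual best responses are the pure NE.
Alex against (None, Thorough): payoffs -2, 2 → best response Normal.
Alex against (None, Deep): payoffs 1, -5 → best response Light.
Alex against (Light, Thorough): payoffs 0, -1 → best response Light.
Alex against (Light, Deep): payoffs -4, -3 → best response Normal.
Alex against (Normal, Thorough): payoffs 4, -3 → best response Light.
Alex against (Normal, Deep): payoffs -4, -3 → best response Normal.
Bailey against (Light, Thorough): payoffs -5, -2, 1 → best response Normal.
Bailey against (Light, Deep): payoffs -5, 3, 2 → best response Light.
Bailey against (Normal, Thorough): payoffs 5, 4, 1 → best response None.
Bailey against (Normal, Deep): payoffs -1, 1, 0 → best response Light.
Casey against (Light, None): payoffs -3, -5 → best response Thorough.
Casey against (Light, Light): payoffs -4, -3 → best response Deep.
Casey against (Light, Normal): payoffs 0, -4 → best response Thorough.
Casey against (Normal, None): payoffs -3, 4 → best response Deep.
Casey against (Normal, Light): payoffs 4, -1 → best response Thorough.
Casey against (Normal, Normal): payoffs 4, -3 → best response Thorough.
Mutual best responses: (Light, Normal, Thorough).

The unique pure-strategy Nash equilibrium is (Light, Normal, Thorough).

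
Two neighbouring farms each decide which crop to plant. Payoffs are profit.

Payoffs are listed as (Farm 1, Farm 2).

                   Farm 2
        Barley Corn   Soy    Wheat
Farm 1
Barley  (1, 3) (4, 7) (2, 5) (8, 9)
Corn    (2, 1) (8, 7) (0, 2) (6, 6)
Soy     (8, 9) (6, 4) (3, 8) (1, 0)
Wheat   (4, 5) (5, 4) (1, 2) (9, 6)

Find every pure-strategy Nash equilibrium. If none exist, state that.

The pure Nash equilibria are (Corn, Corn) and (Soy, Barley) and (Wheat, Wheat).

(Barley, Barley): Farm 1 can switch to Corn (1 → 2). Not NE.
(Barley, Corn): Farm 1 can switch to Corn (4 → 8). Not NE.
(Barley, Soy): Farm 1 can switch to Soy (2 → 3). Not NE.
(Barley, Wheat): Farm 1 can switch to Wheat (8 → 9). Not NE.
(Corn, Barley): Farm 1 can switch to Soy (2 → 8). Not NE.
(Corn, Corn): Farm 1 gets 8, best alternative 6; Farm 2 gets 7, best alternative 6. No profitable deviation — NE.
(Corn, Soy): Farm 1 can switch to Barley (0 → 2). Not NE.
(Corn, Wheat): Farm 1 can switch to Barley (6 → 8). Not NE.
(Soy, Barley): Farm 1 gets 8, best alternative 4; Farm 2 gets 9, best alternative 8. No profitable deviation — NE.
(Soy, Corn): Farm 1 can switch to Corn (6 → 8). Not NE.
(Wheat, Wheat): Farm 1 gets 9, best alternative 8; Farm 2 gets 6, best alternative 5. No profitable deviation — NE.
(The remaining 5 profiles each have a profitable deviation by the same check.)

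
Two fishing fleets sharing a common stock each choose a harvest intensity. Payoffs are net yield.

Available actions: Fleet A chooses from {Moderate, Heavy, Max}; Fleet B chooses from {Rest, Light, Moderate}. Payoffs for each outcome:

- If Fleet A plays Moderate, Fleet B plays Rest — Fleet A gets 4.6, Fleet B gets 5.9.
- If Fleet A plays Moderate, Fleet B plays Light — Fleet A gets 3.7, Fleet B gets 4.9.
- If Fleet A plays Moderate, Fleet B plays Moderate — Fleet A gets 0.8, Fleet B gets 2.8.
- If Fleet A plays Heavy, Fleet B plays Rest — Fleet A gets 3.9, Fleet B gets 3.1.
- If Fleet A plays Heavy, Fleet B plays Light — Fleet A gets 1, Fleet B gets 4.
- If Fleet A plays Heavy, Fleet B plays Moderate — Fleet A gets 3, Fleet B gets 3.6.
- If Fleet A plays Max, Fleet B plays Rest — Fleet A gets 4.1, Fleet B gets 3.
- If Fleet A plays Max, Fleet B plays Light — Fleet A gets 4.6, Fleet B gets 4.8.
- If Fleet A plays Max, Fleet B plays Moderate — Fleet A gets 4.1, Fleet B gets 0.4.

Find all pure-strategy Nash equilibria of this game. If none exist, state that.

The pure Nash equilibria are (Moderate, Rest), (Max, Light).

Fleet A against Rest: payoffs 4.6, 3.9, 4.1 → best response Moderate.
Fleet A against Light: payoffs 3.7, 1, 4.6 → best response Max.
Fleet A against Moderate: payoffs 0.8, 3, 4.1 → best response Max.
Fleet B against Moderate: payoffs 5.9, 4.9, 2.8 → best response Rest.
Fleet B against Heavy: payoffs 3.1, 4, 3.6 → best response Light.
Fleet B against Max: payoffs 3, 4.8, 0.4 → best response Light.
Mutual best responses: (Moderate, Rest); (Max, Light).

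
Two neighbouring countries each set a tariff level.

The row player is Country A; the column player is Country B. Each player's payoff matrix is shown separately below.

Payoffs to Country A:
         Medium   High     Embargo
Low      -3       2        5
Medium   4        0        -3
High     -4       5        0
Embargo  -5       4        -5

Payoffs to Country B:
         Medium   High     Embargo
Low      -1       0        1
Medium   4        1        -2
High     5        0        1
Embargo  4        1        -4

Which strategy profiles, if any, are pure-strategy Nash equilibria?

The pure Nash equilibria are (Low, Embargo); (Medium, Medium).

For each strategy profile, look for a profitable unilateral deviation.
(Low, Medium): Country A can switch to Medium (-3 → 4). Not NE.
(Low, High): Country A can switch to High (2 → 5). Not NE.
(Low, Embargo): Country A gets 5, best alternative 0; Country B gets 1, best alternative 0. No profitable deviation — NE.
(Medium, Medium): Country A gets 4, best alternative -3; Country B gets 4, best alternative 1. No profitable deviation — NE.
(Medium, High): Country A can switch to Low (0 → 2). Not NE.
(Medium, Embargo): Country A can switch to Low (-3 → 5). Not NE.
(High, Medium): Country A can switch to Low (-4 → -3). Not NE.
(High, High): Country B can switch to Medium (0 → 5). Not NE.
(High, Embargo): Country A can switch to Low (0 → 5). Not NE.
(Embargo, Medium): Country A can switch to Low (-5 → -3). Not NE.
(The remaining 2 profiles each have a profitable deviation by the same check.)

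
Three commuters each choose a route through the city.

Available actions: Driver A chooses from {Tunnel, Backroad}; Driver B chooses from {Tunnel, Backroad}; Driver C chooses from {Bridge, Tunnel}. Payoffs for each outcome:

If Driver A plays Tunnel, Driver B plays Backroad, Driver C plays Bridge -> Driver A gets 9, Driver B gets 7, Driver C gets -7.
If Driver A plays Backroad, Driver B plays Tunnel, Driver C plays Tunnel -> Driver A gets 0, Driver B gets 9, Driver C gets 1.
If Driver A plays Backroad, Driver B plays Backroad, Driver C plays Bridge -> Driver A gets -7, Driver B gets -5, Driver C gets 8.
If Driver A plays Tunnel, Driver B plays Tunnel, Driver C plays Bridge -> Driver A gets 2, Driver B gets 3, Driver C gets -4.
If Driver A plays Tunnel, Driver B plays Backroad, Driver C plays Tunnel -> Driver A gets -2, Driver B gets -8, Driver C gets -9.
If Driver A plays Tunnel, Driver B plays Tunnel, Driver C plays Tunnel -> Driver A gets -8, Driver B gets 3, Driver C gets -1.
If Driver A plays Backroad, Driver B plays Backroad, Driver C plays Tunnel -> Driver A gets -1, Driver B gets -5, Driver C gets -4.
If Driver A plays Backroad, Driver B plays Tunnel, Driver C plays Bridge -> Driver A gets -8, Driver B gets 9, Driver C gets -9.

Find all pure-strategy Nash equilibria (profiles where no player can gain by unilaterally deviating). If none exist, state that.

(Tunnel, Backroad, Bridge) and (Backroad, Tunnel, Tunnel)

For each player, find the best response to each opponent profile; mutual best responses are the pure NE.
Driver A against (Tunnel, Bridge): payoffs 2, -8 → best response Tunnel.
Driver A against (Tunnel, Tunnel): payoffs -8, 0 → best response Backroad.
Driver A against (Backroad, Bridge): payoffs 9, -7 → best response Tunnel.
Driver A against (Backroad, Tunnel): payoffs -2, -1 → best response Backroad.
Driver B against (Tunnel, Bridge): payoffs 3, 7 → best response Backroad.
Driver B against (Tunnel, Tunnel): payoffs 3, -8 → best response Tunnel.
Driver B against (Backroad, Bridge): payoffs 9, -5 → best response Tunnel.
Driver B against (Backroad, Tunnel): payoffs 9, -5 → best response Tunnel.
Driver C against (Tunnel, Tunnel): payoffs -4, -1 → best response Tunnel.
Driver C against (Tunnel, Backroad): payoffs -7, -9 → best response Bridge.
Driver C against (Backroad, Tunnel): payoffs -9, 1 → best response Tunnel.
Driver C against (Backroad, Backroad): payoffs 8, -4 → best response Bridge.
Mutual best responses: (Tunnel, Backroad, Bridge); (Backroad, Tunnel, Tunnel).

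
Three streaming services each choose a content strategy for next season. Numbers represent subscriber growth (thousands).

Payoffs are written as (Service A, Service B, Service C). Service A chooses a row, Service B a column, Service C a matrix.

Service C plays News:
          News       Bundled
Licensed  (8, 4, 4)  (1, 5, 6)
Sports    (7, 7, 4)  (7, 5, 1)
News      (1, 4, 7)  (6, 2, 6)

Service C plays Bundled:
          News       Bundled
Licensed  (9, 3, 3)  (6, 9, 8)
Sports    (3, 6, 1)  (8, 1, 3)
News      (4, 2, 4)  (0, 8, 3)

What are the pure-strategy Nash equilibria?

There is no pure-strategy Nash equilibrium.

Check each profile: it is a Nash equilibrium iff no player can strictly gain by switching unilaterally.
(Licensed, News, News): Service B can switch to Bundled (4 → 5). Not NE.
(Licensed, News, Bundled): Service B can switch to Bundled (3 → 9). Not NE.
(Licensed, Bundled, News): Service A can switch to Sports (1 → 7). Not NE.
(Licensed, Bundled, Bundled): Service A can switch to Sports (6 → 8). Not NE.
(Sports, News, News): Service A can switch to Licensed (7 → 8). Not NE.
(Sports, News, Bundled): Service A can switch to Licensed (3 → 9). Not NE.
(Sports, Bundled, News): Service B can switch to News (5 → 7). Not NE.
(Sports, Bundled, Bundled): Service B can switch to News (1 → 6). Not NE.
(News, News, News): Service A can switch to Licensed (1 → 8). Not NE.
(News, News, Bundled): Service A can switch to Licensed (4 → 9). Not NE.
(News, Bundled, News): Service A can switch to Sports (6 → 7). Not NE.
(News, Bundled, Bundled): Service A can switch to Licensed (0 → 6). Not NE.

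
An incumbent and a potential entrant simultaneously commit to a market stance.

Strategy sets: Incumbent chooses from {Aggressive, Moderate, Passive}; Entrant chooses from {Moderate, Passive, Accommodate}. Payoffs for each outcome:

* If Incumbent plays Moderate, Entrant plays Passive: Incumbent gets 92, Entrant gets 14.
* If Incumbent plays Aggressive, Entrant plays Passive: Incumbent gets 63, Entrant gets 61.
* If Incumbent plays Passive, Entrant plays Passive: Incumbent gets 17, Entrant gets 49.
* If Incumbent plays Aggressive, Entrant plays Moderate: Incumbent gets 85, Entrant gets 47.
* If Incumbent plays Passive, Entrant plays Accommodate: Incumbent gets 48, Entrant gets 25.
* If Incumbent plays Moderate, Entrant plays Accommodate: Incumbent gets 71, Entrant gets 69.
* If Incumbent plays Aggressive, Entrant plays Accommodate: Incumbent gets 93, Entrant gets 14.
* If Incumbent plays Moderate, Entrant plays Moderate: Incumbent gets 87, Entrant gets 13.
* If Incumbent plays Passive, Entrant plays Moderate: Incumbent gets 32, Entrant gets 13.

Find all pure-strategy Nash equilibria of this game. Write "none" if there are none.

Incumbent against Moderate: payoffs 85, 87, 32 → best response Moderate.
Incumbent against Passive: payoffs 63, 92, 17 → best response Moderate.
Incumbent against Accommodate: payoffs 93, 71, 48 → best response Aggressive.
Entrant against Aggressive: payoffs 47, 61, 14 → best response Passive.
Entrant against Moderate: payoffs 13, 14, 69 → best response Accommodate.
Entrant against Passive: payoffs 13, 49, 25 → best response Passive.
No profile is a mutual best response for all players.

This game has no pure Nash equilibrium.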